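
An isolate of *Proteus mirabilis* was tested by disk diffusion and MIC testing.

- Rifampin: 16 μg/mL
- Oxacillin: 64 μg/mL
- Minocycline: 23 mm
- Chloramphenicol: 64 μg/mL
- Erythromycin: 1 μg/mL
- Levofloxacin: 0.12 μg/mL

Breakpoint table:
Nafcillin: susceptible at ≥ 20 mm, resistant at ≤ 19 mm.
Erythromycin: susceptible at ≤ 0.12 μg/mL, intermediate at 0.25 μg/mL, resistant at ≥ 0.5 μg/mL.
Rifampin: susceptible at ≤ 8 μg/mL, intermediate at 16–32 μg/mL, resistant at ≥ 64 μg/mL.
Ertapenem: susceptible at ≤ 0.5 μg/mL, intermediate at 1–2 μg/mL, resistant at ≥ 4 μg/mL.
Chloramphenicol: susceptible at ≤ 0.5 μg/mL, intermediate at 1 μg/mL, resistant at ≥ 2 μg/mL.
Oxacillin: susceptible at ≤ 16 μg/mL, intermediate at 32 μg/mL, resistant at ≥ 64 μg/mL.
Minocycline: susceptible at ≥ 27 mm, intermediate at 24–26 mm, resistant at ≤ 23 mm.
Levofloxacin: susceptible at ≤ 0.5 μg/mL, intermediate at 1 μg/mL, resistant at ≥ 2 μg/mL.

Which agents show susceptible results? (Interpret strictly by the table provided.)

Rifampin 16 μg/mL: in 16–32 μg/mL — I
Oxacillin (64 μg/mL) ≥ 64 μg/mL ⇒ R
Minocycline: 23 mm is ≤ 23 mm → resistant
Chloramphenicol: 64 μg/mL is ≥ 2 μg/mL → Resistant
Erythromycin 1 μg/mL: ≥ 0.5 μg/mL ⇒ Resistant
Levofloxacin (0.12 μg/mL) ≤ 0.5 μg/mL ⇒ Susceptible

levofloxacin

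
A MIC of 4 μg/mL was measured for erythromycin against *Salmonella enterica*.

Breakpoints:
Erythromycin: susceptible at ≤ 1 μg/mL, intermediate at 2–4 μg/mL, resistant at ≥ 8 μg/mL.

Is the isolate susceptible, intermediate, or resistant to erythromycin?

Erythromycin: 4 μg/mL is in 2–4 μg/mL → I

Intermediate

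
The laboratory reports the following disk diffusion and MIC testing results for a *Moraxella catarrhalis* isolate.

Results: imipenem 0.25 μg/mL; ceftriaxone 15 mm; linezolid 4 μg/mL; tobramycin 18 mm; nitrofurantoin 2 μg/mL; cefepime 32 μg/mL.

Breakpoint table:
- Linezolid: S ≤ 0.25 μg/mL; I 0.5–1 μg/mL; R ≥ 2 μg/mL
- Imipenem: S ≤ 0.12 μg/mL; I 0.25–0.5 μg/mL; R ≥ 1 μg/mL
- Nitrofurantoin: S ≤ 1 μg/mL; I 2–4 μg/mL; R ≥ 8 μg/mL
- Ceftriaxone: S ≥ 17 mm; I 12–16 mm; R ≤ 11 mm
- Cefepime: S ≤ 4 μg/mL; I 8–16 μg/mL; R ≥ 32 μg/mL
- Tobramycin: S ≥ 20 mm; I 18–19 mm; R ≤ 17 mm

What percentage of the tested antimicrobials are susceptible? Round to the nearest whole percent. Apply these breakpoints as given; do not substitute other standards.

Imipenem: 0.25 μg/mL is in 0.25–0.5 μg/mL — intermediate
Ceftriaxone 15 mm: in 12–16 mm ⇒ intermediate
Linezolid: 4 μg/mL is ≥ 2 μg/mL ⇒ Resistant
Tobramycin: 18 mm is in 18–19 mm → Intermediate
Nitrofurantoin: 2 μg/mL is in 2–4 μg/mL → I
Cefepime (32 μg/mL) ≥ 32 μg/mL ⇒ R
Susceptible: 0/6

0%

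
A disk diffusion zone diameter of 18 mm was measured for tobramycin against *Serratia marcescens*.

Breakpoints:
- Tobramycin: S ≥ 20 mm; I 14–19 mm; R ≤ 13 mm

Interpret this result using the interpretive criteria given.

Tobramycin: 18 mm is in 14–19 mm ⇒ Intermediate

I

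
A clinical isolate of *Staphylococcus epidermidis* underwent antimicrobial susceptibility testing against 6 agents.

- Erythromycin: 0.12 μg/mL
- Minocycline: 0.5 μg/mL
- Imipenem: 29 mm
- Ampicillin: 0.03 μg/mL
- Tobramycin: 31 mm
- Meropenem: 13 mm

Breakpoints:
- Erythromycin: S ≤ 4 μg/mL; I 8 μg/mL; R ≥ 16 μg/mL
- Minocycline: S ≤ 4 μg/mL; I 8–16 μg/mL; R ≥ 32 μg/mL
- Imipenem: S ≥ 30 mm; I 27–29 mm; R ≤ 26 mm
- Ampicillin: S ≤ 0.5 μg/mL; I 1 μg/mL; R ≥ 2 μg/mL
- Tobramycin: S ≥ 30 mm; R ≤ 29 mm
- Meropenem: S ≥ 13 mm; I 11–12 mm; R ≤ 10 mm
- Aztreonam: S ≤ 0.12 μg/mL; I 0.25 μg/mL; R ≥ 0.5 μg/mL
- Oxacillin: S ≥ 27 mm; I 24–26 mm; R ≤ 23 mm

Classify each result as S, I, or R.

Erythromycin: 0.12 μg/mL is ≤ 4 μg/mL — S
Minocycline (0.5 μg/mL) ≤ 4 μg/mL ⇒ susceptible
Imipenem 29 mm: in 27–29 mm — intermediate
Ampicillin 0.03 μg/mL: ≤ 0.5 μg/mL — Susceptible
Tobramycin (31 mm) ≥ 30 mm ⇒ susceptible
Meropenem: 13 mm is ≥ 13 mm ⇒ S

S, S, I, S, S, S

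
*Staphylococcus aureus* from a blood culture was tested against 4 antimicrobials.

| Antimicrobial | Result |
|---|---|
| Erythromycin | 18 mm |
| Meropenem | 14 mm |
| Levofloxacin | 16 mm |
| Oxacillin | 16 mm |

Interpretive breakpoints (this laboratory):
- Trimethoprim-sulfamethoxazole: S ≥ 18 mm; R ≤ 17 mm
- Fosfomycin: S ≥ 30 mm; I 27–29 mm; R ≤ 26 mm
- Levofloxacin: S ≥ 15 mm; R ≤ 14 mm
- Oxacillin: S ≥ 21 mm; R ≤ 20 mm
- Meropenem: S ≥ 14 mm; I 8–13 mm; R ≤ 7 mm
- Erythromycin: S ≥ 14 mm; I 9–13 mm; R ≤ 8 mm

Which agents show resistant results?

Erythromycin (18 mm) ≥ 14 mm — Susceptible
Meropenem: 14 mm is ≥ 14 mm ⇒ S
Levofloxacin (16 mm) ≥ 15 mm — susceptible
Oxacillin 16 mm: ≤ 20 mm → R

oxacillin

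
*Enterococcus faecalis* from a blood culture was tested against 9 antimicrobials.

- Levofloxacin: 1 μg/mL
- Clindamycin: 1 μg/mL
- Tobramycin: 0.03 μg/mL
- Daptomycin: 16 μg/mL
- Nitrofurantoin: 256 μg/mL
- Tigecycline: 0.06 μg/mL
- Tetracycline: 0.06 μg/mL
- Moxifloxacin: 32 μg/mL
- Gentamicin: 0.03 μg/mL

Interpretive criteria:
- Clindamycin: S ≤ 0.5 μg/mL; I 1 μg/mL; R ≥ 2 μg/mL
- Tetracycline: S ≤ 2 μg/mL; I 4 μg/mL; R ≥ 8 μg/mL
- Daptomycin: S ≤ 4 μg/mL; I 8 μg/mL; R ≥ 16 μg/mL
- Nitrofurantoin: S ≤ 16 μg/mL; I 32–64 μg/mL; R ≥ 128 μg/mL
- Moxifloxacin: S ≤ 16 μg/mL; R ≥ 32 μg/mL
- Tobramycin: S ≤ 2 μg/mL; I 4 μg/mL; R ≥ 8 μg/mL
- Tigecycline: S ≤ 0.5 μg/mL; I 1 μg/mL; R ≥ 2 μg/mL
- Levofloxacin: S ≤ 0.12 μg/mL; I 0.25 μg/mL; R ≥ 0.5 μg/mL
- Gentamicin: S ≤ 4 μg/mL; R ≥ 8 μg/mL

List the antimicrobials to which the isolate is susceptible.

tobramycin, tigecycline, tetracycline, gentamicin

Levofloxacin 1 μg/mL: ≥ 0.5 μg/mL — resistant
Clindamycin (1 μg/mL) = 1 μg/mL → Intermediate
Tobramycin: 0.03 μg/mL is ≤ 2 μg/mL ⇒ susceptible
Daptomycin 16 μg/mL: ≥ 16 μg/mL → R
Nitrofurantoin: 256 μg/mL is ≥ 128 μg/mL → R
Tigecycline: 0.06 μg/mL is ≤ 0.5 μg/mL ⇒ Susceptible
Tetracycline: 0.06 μg/mL is ≤ 2 μg/mL ⇒ Susceptible
Moxifloxacin 32 μg/mL: ≥ 32 μg/mL → Resistant
Gentamicin: 0.03 μg/mL is ≤ 4 μg/mL — Susceptible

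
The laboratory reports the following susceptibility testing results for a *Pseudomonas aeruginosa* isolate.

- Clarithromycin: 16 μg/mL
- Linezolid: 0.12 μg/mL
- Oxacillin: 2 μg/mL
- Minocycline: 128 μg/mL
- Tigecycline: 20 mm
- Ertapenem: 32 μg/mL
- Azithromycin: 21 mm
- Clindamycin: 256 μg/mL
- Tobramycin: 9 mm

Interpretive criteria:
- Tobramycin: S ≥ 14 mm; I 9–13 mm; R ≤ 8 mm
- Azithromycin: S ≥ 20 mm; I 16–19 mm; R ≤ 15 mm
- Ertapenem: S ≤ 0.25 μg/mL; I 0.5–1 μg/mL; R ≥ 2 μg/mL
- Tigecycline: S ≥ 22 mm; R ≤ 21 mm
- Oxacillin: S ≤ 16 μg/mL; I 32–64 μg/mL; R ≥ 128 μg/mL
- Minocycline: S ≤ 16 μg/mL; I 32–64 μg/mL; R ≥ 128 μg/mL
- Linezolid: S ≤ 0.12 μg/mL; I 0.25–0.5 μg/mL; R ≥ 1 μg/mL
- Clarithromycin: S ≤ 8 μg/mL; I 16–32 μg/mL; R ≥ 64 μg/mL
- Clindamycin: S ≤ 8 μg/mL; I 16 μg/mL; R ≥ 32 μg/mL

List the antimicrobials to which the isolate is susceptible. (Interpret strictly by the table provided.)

linezolid, oxacillin, azithromycin

Clarithromycin (16 μg/mL) in 16–32 μg/mL — Intermediate
Linezolid (0.12 μg/mL) ≤ 0.12 μg/mL — S
Oxacillin (2 μg/mL) ≤ 16 μg/mL → susceptible
Minocycline 128 μg/mL: ≥ 128 μg/mL → Resistant
Tigecycline (20 mm) ≤ 21 mm → R
Ertapenem 32 μg/mL: ≥ 2 μg/mL ⇒ Resistant
Azithromycin (21 mm) ≥ 20 mm — Susceptible
Clindamycin (256 μg/mL) ≥ 32 μg/mL — Resistant
Tobramycin (9 mm) in 9–13 mm — I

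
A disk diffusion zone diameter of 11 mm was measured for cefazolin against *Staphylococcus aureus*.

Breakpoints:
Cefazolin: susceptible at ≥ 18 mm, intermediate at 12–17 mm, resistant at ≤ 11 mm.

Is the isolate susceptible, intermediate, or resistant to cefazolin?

R

Cefazolin: 11 mm is ≤ 11 mm ⇒ resistant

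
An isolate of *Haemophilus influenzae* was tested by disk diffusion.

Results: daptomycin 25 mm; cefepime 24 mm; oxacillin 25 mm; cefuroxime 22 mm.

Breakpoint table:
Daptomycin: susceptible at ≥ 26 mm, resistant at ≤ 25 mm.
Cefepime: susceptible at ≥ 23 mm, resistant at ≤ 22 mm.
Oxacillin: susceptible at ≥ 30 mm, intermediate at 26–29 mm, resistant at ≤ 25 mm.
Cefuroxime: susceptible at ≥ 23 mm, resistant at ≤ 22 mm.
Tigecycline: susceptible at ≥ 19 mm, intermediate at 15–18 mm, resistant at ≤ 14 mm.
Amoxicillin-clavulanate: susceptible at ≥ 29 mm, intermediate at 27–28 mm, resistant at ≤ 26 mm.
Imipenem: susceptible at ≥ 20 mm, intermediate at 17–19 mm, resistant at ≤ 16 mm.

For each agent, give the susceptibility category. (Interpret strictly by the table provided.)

Daptomycin (25 mm) ≤ 25 mm → R
Cefepime (24 mm) ≥ 23 mm — susceptible
Oxacillin (25 mm) ≤ 25 mm ⇒ Resistant
Cefuroxime 22 mm: ≤ 22 mm → resistant

R, S, R, R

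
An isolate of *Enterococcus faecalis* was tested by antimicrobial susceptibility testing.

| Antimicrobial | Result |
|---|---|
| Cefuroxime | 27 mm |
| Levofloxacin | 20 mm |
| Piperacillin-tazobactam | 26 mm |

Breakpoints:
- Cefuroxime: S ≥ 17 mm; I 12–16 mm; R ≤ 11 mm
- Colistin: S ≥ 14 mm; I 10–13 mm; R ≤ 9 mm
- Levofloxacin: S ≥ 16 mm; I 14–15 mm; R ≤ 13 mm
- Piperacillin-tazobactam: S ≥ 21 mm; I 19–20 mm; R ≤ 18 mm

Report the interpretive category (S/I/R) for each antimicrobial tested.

Cefuroxime 27 mm: ≥ 17 mm ⇒ susceptible
Levofloxacin: 20 mm is ≥ 16 mm → susceptible
Piperacillin-tazobactam: 26 mm is ≥ 21 mm — S

S, S, S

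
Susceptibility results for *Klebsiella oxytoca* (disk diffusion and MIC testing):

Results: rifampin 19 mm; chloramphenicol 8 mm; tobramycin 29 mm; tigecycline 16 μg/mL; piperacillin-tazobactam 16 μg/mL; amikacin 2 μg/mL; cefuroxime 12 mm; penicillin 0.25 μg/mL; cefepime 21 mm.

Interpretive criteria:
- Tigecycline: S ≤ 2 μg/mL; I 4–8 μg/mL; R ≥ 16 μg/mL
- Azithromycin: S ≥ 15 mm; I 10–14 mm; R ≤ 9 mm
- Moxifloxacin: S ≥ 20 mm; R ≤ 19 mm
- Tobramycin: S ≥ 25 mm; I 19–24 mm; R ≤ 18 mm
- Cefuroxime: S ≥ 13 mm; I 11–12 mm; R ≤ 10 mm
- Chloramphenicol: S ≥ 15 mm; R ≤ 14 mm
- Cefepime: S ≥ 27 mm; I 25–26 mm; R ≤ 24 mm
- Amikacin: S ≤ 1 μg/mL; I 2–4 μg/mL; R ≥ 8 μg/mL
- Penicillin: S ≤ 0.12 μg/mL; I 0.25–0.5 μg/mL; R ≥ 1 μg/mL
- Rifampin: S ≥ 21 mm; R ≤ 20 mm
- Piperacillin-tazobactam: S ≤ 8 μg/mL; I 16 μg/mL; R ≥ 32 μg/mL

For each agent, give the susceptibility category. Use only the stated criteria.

R, R, S, R, I, I, I, I, R

Rifampin (19 mm) ≤ 20 mm → R
Chloramphenicol: 8 mm is ≤ 14 mm → Resistant
Tobramycin 29 mm: ≥ 25 mm ⇒ Susceptible
Tigecycline: 16 μg/mL is ≥ 16 μg/mL — R
Piperacillin-tazobactam 16 μg/mL: = 16 μg/mL ⇒ I
Amikacin: 2 μg/mL is in 2–4 μg/mL → intermediate
Cefuroxime 12 mm: in 11–12 mm — I
Penicillin (0.25 μg/mL) in 0.25–0.5 μg/mL — Intermediate
Cefepime 21 mm: ≤ 24 mm → Resistant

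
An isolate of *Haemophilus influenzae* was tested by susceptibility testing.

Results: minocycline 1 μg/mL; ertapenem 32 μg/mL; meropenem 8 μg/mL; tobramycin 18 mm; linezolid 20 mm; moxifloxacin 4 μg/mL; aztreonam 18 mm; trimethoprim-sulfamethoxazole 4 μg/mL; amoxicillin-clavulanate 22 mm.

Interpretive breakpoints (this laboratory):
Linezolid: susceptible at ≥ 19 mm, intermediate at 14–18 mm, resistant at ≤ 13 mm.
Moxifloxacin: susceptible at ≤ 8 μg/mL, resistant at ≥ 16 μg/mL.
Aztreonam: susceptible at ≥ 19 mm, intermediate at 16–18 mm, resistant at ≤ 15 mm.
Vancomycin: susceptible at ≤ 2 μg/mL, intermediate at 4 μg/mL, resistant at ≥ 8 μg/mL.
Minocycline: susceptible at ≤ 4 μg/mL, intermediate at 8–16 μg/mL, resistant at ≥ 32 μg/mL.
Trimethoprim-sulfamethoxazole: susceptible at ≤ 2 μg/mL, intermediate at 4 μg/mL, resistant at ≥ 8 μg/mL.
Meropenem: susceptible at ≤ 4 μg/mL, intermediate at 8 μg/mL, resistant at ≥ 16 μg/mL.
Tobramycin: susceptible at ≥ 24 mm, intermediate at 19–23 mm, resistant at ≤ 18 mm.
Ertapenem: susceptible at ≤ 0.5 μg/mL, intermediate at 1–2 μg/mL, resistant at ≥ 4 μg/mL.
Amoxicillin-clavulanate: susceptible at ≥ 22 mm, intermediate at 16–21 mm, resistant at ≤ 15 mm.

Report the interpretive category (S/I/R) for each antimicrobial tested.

Minocycline 1 μg/mL: ≤ 4 μg/mL ⇒ S
Ertapenem 32 μg/mL: ≥ 4 μg/mL → R
Meropenem (8 μg/mL) = 8 μg/mL ⇒ Intermediate
Tobramycin (18 mm) ≤ 18 mm ⇒ Resistant
Linezolid (20 mm) ≥ 19 mm — Susceptible
Moxifloxacin (4 μg/mL) ≤ 8 μg/mL → S
Aztreonam: 18 mm is in 16–18 mm → I
Trimethoprim-sulfamethoxazole 4 μg/mL: = 4 μg/mL ⇒ I
Amoxicillin-clavulanate (22 mm) ≥ 22 mm — Susceptible

S, R, I, R, S, S, I, I, S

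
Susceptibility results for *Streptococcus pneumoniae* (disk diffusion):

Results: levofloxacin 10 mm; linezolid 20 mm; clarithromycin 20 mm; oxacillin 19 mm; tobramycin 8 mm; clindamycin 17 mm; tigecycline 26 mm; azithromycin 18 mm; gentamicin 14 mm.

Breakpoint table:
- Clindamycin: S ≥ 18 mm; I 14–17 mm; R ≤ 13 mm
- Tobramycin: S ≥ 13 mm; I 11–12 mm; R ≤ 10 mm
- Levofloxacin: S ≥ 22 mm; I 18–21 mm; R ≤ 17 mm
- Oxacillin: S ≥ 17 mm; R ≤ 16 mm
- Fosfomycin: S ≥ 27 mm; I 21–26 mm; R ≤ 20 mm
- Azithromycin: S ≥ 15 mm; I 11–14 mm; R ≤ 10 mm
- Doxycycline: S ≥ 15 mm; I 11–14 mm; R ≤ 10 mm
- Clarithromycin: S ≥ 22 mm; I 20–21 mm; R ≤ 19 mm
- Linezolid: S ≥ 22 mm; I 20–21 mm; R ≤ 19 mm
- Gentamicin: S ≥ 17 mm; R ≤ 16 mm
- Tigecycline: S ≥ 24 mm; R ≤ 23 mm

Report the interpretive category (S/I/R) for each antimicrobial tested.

Levofloxacin: 10 mm is ≤ 17 mm ⇒ resistant
Linezolid: 20 mm is in 20–21 mm → intermediate
Clarithromycin (20 mm) in 20–21 mm → I
Oxacillin (19 mm) ≥ 17 mm — S
Tobramycin: 8 mm is ≤ 10 mm → Resistant
Clindamycin (17 mm) in 14–17 mm — intermediate
Tigecycline (26 mm) ≥ 24 mm ⇒ Susceptible
Azithromycin (18 mm) ≥ 15 mm → susceptible
Gentamicin (14 mm) ≤ 16 mm → Resistant

R, I, I, S, R, I, S, S, R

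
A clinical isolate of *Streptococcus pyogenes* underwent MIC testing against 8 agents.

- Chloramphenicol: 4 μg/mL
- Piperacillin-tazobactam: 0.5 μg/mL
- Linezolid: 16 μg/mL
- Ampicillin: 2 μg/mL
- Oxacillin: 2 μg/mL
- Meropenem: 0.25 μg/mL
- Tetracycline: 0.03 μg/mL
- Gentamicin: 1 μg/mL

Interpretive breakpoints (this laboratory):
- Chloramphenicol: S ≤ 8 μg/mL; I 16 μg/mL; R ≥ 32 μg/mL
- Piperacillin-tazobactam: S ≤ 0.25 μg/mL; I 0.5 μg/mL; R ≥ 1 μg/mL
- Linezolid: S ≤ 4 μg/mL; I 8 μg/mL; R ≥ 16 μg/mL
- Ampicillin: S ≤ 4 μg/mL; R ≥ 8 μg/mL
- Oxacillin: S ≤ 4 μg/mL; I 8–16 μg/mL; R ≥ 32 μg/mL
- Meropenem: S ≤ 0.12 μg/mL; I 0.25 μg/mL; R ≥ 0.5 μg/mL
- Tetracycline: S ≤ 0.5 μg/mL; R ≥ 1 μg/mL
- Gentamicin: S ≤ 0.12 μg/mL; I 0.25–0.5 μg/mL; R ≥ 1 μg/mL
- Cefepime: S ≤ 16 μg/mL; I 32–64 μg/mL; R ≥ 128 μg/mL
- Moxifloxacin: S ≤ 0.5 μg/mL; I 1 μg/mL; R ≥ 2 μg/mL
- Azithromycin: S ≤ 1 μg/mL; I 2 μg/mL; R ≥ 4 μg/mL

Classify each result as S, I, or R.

Chloramphenicol (4 μg/mL) ≤ 8 μg/mL — Susceptible
Piperacillin-tazobactam (0.5 μg/mL) = 0.5 μg/mL → Intermediate
Linezolid (16 μg/mL) ≥ 16 μg/mL ⇒ R
Ampicillin (2 μg/mL) ≤ 4 μg/mL — S
Oxacillin: 2 μg/mL is ≤ 4 μg/mL → Susceptible
Meropenem (0.25 μg/mL) = 0.25 μg/mL → intermediate
Tetracycline (0.03 μg/mL) ≤ 0.5 μg/mL — Susceptible
Gentamicin: 1 μg/mL is ≥ 1 μg/mL ⇒ Resistant

S, I, R, S, S, I, S, R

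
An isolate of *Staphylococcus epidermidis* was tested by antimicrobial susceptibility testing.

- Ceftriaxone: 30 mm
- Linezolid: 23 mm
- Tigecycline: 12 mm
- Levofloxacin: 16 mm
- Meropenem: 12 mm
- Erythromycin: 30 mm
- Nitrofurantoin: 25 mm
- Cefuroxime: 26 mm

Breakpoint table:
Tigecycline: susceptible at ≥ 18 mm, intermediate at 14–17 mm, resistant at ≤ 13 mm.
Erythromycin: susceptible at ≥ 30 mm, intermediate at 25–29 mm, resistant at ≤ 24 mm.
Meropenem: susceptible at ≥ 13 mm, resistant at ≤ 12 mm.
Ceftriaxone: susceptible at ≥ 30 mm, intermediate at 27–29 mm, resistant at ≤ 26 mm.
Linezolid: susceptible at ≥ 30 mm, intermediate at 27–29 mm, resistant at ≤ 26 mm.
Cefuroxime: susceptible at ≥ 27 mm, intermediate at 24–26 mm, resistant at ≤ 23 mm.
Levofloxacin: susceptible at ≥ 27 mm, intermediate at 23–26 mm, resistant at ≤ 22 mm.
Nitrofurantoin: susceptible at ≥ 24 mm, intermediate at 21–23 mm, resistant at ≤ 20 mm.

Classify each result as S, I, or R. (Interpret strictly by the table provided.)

Ceftriaxone 30 mm: ≥ 30 mm — susceptible
Linezolid: 23 mm is ≤ 26 mm ⇒ resistant
Tigecycline: 12 mm is ≤ 13 mm — Resistant
Levofloxacin (16 mm) ≤ 22 mm → R
Meropenem 12 mm: ≤ 12 mm — Resistant
Erythromycin 30 mm: ≥ 30 mm → Susceptible
Nitrofurantoin 25 mm: ≥ 24 mm → Susceptible
Cefuroxime (26 mm) in 24–26 mm ⇒ Intermediate

S, R, R, R, R, S, S, I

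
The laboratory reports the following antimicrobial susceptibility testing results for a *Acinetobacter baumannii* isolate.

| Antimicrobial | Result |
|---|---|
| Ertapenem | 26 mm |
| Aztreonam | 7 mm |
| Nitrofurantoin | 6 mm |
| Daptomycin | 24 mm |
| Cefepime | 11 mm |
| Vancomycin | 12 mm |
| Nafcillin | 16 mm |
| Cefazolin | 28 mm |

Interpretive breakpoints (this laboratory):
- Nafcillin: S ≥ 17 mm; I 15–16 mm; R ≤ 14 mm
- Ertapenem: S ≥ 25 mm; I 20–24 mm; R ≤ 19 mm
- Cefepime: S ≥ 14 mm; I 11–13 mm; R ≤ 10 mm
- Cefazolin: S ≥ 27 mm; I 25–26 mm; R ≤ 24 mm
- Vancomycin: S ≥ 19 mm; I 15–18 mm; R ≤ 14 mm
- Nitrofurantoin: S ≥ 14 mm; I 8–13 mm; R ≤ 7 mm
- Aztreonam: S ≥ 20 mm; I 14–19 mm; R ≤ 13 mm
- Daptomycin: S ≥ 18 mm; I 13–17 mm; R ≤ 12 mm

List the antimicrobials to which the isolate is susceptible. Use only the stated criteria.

Ertapenem: 26 mm is ≥ 25 mm — susceptible
Aztreonam: 7 mm is ≤ 13 mm ⇒ resistant
Nitrofurantoin (6 mm) ≤ 7 mm ⇒ resistant
Daptomycin 24 mm: ≥ 18 mm → susceptible
Cefepime (11 mm) in 11–13 mm ⇒ Intermediate
Vancomycin: 12 mm is ≤ 14 mm ⇒ resistant
Nafcillin 16 mm: in 15–16 mm → I
Cefazolin: 28 mm is ≥ 27 mm → S

ertapenem, daptomycin, cefazolin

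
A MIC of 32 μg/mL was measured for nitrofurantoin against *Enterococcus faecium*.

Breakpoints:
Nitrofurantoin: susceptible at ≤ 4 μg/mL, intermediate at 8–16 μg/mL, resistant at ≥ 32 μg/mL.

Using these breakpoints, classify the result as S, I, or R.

Nitrofurantoin 32 μg/mL: ≥ 32 μg/mL → Resistant

Resistant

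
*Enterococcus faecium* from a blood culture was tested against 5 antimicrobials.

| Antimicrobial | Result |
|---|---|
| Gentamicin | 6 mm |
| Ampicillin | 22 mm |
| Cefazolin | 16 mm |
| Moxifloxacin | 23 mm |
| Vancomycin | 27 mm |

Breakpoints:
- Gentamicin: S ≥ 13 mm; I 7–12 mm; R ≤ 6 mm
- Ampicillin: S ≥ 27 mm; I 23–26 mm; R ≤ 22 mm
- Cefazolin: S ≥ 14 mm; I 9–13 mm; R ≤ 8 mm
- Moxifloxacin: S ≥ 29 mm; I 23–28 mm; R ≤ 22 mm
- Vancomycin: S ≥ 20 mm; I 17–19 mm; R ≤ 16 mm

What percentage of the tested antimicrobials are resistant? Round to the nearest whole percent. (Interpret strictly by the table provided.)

Gentamicin 6 mm: ≤ 6 mm ⇒ Resistant
Ampicillin (22 mm) ≤ 22 mm → R
Cefazolin (16 mm) ≥ 14 mm → Susceptible
Moxifloxacin 23 mm: in 23–28 mm → intermediate
Vancomycin 27 mm: ≥ 20 mm → Susceptible
Resistant: 2/5

40%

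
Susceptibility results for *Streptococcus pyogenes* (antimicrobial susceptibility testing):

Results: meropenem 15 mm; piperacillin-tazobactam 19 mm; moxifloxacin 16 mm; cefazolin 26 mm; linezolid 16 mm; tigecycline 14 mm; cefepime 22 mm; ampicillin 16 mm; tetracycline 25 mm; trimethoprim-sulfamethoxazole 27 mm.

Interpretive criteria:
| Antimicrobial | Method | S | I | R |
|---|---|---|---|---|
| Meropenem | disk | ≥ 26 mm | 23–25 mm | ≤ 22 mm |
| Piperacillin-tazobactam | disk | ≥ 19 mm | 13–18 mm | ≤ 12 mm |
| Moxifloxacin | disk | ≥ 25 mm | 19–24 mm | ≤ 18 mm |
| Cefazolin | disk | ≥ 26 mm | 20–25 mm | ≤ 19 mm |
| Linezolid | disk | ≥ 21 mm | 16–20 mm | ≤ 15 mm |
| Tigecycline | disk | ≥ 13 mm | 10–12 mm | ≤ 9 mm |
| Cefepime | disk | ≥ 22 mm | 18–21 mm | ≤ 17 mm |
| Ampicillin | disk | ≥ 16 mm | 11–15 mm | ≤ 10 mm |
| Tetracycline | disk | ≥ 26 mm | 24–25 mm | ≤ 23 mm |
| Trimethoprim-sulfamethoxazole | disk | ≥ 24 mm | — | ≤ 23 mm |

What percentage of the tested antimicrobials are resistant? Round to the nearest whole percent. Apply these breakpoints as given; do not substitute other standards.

20%

Meropenem 15 mm: ≤ 22 mm → R
Piperacillin-tazobactam 19 mm: ≥ 19 mm → S
Moxifloxacin: 16 mm is ≤ 18 mm ⇒ Resistant
Cefazolin (26 mm) ≥ 26 mm ⇒ Susceptible
Linezolid 16 mm: in 16–20 mm ⇒ Intermediate
Tigecycline 14 mm: ≥ 13 mm → Susceptible
Cefepime (22 mm) ≥ 22 mm → S
Ampicillin: 16 mm is ≥ 16 mm — Susceptible
Tetracycline (25 mm) in 24–25 mm → Intermediate
Trimethoprim-sulfamethoxazole (27 mm) ≥ 24 mm → S
Resistant: 2/10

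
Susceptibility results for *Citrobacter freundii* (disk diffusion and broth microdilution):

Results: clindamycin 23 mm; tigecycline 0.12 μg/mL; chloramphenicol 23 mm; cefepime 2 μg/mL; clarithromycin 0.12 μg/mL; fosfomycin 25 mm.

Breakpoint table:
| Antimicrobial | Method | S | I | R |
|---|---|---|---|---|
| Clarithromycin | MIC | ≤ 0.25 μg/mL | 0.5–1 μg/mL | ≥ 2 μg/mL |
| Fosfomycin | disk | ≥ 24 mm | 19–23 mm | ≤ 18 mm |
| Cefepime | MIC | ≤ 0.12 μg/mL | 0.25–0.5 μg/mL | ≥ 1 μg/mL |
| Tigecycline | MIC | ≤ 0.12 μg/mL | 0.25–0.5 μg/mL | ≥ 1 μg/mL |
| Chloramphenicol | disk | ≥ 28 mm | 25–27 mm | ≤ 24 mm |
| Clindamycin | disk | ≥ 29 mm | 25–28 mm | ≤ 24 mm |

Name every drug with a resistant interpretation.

clindamycin, chloramphenicol, cefepime

Clindamycin: 23 mm is ≤ 24 mm — R
Tigecycline 0.12 μg/mL: ≤ 0.12 μg/mL → susceptible
Chloramphenicol (23 mm) ≤ 24 mm ⇒ Resistant
Cefepime: 2 μg/mL is ≥ 1 μg/mL → Resistant
Clarithromycin 0.12 μg/mL: ≤ 0.25 μg/mL ⇒ Susceptible
Fosfomycin (25 mm) ≥ 24 mm ⇒ Susceptible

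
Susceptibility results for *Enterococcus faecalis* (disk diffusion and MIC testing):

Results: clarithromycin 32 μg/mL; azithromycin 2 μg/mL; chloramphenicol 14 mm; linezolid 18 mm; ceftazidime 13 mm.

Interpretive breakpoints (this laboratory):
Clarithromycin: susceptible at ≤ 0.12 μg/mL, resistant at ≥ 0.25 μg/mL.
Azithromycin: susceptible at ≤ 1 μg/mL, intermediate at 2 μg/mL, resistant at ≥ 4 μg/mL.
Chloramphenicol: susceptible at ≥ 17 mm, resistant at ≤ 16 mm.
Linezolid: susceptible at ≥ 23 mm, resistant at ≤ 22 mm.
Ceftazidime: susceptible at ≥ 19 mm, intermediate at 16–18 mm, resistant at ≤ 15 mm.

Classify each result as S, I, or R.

Clarithromycin (32 μg/mL) ≥ 0.25 μg/mL ⇒ R
Azithromycin (2 μg/mL) = 2 μg/mL — I
Chloramphenicol: 14 mm is ≤ 16 mm → resistant
Linezolid: 18 mm is ≤ 22 mm → R
Ceftazidime: 13 mm is ≤ 15 mm → R

R, I, R, R, R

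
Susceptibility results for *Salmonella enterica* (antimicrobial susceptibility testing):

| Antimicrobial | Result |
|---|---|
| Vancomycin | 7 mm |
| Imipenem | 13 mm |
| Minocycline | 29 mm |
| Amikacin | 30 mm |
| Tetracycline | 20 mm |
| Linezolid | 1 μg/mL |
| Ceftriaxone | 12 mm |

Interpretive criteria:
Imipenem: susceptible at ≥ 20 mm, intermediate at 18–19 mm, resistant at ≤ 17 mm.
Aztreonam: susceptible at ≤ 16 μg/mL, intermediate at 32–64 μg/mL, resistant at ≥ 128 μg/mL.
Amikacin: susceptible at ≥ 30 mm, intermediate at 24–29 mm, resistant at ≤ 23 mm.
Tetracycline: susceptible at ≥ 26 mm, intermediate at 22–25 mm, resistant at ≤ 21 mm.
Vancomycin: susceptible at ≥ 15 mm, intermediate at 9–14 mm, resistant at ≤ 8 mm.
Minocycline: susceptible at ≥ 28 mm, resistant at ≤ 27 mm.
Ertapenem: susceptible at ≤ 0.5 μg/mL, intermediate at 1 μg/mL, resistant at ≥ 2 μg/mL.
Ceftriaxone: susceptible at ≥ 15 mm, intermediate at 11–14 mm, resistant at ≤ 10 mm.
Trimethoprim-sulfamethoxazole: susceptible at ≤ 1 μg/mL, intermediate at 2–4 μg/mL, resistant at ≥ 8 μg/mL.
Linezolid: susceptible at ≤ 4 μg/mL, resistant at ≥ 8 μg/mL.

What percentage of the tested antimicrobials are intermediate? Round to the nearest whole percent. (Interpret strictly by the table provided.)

14%

Vancomycin 7 mm: ≤ 8 mm ⇒ R
Imipenem (13 mm) ≤ 17 mm ⇒ R
Minocycline 29 mm: ≥ 28 mm ⇒ S
Amikacin 30 mm: ≥ 30 mm → Susceptible
Tetracycline (20 mm) ≤ 21 mm → resistant
Linezolid: 1 μg/mL is ≤ 4 μg/mL — S
Ceftriaxone: 12 mm is in 11–14 mm ⇒ intermediate
Intermediate: 1/7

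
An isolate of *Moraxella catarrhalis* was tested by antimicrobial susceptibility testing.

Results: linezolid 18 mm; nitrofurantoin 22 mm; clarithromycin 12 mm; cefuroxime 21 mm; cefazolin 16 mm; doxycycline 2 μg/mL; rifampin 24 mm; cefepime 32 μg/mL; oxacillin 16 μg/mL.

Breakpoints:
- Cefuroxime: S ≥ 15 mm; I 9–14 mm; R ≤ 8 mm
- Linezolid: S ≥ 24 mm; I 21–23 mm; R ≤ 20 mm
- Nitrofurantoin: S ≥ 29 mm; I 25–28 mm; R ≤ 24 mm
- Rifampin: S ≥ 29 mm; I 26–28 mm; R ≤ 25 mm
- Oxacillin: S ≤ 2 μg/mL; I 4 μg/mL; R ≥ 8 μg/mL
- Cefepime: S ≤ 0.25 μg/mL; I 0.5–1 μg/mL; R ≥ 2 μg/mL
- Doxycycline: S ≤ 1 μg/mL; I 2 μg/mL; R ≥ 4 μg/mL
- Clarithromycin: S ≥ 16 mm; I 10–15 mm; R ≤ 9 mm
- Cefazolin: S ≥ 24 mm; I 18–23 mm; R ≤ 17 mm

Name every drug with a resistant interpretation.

Linezolid 18 mm: ≤ 20 mm ⇒ Resistant
Nitrofurantoin 22 mm: ≤ 24 mm → resistant
Clarithromycin (12 mm) in 10–15 mm — intermediate
Cefuroxime: 21 mm is ≥ 15 mm → S
Cefazolin 16 mm: ≤ 17 mm → R
Doxycycline: 2 μg/mL is = 2 μg/mL → intermediate
Rifampin (24 mm) ≤ 25 mm ⇒ R
Cefepime (32 μg/mL) ≥ 2 μg/mL → resistant
Oxacillin (16 μg/mL) ≥ 8 μg/mL ⇒ Resistant

linezolid, nitrofurantoin, cefazolin, rifampin, cefepime, oxacillin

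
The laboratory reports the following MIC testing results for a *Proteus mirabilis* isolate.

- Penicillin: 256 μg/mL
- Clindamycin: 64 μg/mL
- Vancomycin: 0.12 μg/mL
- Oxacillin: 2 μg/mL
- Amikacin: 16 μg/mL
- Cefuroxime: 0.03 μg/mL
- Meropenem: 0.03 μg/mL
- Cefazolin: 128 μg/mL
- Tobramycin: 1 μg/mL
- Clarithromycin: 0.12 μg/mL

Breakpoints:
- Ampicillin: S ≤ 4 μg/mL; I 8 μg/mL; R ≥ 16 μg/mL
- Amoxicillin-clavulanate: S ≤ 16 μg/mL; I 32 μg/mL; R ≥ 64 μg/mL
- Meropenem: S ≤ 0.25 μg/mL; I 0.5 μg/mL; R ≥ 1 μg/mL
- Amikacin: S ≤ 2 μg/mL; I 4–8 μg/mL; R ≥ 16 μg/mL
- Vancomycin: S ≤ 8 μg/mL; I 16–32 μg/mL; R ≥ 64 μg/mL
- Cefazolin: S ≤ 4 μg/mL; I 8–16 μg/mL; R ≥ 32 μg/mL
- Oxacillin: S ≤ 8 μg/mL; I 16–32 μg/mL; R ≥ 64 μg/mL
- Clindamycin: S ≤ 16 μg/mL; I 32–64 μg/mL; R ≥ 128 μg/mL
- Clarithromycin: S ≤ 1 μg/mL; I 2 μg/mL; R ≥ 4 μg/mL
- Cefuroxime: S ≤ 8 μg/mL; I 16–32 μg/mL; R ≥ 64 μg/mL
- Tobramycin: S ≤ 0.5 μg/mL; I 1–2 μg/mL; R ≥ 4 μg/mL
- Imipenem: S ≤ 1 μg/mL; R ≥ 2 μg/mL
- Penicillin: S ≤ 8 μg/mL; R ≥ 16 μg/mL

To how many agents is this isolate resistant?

Penicillin (256 μg/mL) ≥ 16 μg/mL — resistant
Clindamycin: 64 μg/mL is in 32–64 μg/mL → I
Vancomycin: 0.12 μg/mL is ≤ 8 μg/mL ⇒ Susceptible
Oxacillin (2 μg/mL) ≤ 8 μg/mL — S
Amikacin (16 μg/mL) ≥ 16 μg/mL — R
Cefuroxime (0.03 μg/mL) ≤ 8 μg/mL → S
Meropenem (0.03 μg/mL) ≤ 0.25 μg/mL → S
Cefazolin 128 μg/mL: ≥ 32 μg/mL ⇒ R
Tobramycin (1 μg/mL) in 1–2 μg/mL ⇒ I
Clarithromycin 0.12 μg/mL: ≤ 1 μg/mL ⇒ susceptible
Resistant: 3

3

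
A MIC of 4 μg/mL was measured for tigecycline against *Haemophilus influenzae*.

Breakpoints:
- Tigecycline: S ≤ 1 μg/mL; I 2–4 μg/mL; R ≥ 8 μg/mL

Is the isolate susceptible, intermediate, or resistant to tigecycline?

Tigecycline (4 μg/mL) in 2–4 μg/mL — Intermediate

I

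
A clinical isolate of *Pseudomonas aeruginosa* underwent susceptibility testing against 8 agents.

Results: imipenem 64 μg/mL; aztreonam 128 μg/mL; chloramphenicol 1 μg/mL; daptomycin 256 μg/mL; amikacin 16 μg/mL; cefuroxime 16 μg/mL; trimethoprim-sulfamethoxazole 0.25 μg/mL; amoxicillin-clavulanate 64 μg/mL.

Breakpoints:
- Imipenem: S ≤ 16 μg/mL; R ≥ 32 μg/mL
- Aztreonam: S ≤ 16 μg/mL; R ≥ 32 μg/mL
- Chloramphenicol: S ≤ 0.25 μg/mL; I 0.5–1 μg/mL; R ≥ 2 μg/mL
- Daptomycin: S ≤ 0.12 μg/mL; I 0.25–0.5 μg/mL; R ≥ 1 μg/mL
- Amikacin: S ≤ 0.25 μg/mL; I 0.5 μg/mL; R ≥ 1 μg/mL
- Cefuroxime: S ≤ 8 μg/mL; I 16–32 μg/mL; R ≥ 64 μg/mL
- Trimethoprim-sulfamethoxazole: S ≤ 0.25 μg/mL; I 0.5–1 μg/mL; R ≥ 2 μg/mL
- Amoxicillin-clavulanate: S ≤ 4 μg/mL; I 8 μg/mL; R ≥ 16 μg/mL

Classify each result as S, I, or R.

R, R, I, R, R, I, S, R

Imipenem: 64 μg/mL is ≥ 32 μg/mL → R
Aztreonam: 128 μg/mL is ≥ 32 μg/mL ⇒ Resistant
Chloramphenicol 1 μg/mL: in 0.5–1 μg/mL → intermediate
Daptomycin (256 μg/mL) ≥ 1 μg/mL — resistant
Amikacin: 16 μg/mL is ≥ 1 μg/mL ⇒ resistant
Cefuroxime (16 μg/mL) in 16–32 μg/mL — intermediate
Trimethoprim-sulfamethoxazole: 0.25 μg/mL is ≤ 0.25 μg/mL — susceptible
Amoxicillin-clavulanate: 64 μg/mL is ≥ 16 μg/mL — Resistant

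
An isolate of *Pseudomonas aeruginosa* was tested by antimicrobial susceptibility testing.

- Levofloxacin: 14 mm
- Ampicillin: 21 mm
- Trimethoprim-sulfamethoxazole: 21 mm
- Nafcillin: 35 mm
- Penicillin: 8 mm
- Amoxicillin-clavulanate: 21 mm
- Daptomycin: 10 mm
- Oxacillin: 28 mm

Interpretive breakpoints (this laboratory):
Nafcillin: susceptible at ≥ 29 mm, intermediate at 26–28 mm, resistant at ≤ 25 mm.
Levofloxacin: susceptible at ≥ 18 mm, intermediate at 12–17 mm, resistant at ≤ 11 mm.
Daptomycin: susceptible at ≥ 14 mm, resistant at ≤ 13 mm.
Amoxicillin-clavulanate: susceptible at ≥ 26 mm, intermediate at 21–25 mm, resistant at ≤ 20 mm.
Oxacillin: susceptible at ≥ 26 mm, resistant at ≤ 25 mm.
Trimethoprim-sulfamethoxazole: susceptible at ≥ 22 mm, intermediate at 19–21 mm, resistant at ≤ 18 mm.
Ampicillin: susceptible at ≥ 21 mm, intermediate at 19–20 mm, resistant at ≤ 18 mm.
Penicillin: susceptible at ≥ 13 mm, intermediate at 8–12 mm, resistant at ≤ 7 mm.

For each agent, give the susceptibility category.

Levofloxacin (14 mm) in 12–17 mm → Intermediate
Ampicillin (21 mm) ≥ 21 mm ⇒ Susceptible
Trimethoprim-sulfamethoxazole: 21 mm is in 19–21 mm ⇒ I
Nafcillin: 35 mm is ≥ 29 mm → S
Penicillin (8 mm) in 8–12 mm ⇒ intermediate
Amoxicillin-clavulanate 21 mm: in 21–25 mm — Intermediate
Daptomycin 10 mm: ≤ 13 mm — R
Oxacillin: 28 mm is ≥ 26 mm ⇒ susceptible

I, S, I, S, I, I, R, S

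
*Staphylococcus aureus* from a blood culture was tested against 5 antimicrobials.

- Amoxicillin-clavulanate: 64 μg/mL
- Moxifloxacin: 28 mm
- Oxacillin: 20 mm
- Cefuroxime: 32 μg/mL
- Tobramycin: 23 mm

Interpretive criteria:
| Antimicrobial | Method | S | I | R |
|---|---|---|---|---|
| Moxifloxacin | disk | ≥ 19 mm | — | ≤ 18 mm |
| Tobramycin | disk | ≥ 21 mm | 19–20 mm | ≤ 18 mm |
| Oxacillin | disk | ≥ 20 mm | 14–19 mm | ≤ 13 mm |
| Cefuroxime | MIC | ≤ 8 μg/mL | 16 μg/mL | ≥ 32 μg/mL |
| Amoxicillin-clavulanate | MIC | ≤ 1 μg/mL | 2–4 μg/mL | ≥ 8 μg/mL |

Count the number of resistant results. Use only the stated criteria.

Amoxicillin-clavulanate: 64 μg/mL is ≥ 8 μg/mL — Resistant
Moxifloxacin (28 mm) ≥ 19 mm ⇒ susceptible
Oxacillin: 20 mm is ≥ 20 mm → Susceptible
Cefuroxime (32 μg/mL) ≥ 32 μg/mL — Resistant
Tobramycin: 23 mm is ≥ 21 mm ⇒ S
Resistant: 2

2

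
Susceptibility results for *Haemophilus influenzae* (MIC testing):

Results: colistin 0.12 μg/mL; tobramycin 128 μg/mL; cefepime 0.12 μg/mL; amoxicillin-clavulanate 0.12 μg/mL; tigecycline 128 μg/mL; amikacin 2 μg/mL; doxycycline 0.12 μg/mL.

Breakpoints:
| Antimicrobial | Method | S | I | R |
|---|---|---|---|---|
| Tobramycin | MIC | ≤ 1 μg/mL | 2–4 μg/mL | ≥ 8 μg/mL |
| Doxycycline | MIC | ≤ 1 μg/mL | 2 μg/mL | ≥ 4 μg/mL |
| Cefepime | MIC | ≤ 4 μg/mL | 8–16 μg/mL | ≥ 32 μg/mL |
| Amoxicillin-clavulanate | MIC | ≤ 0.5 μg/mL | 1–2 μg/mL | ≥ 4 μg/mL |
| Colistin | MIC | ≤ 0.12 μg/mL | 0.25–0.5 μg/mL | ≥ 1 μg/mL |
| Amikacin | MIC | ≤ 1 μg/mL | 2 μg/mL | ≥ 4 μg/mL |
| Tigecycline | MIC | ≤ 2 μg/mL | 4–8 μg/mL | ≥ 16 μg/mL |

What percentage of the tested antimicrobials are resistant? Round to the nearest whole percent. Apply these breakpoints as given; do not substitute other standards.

29%

Colistin (0.12 μg/mL) ≤ 0.12 μg/mL → susceptible
Tobramycin 128 μg/mL: ≥ 8 μg/mL ⇒ resistant
Cefepime 0.12 μg/mL: ≤ 4 μg/mL — susceptible
Amoxicillin-clavulanate: 0.12 μg/mL is ≤ 0.5 μg/mL ⇒ susceptible
Tigecycline (128 μg/mL) ≥ 16 μg/mL → Resistant
Amikacin: 2 μg/mL is = 2 μg/mL ⇒ Intermediate
Doxycycline 0.12 μg/mL: ≤ 1 μg/mL ⇒ Susceptible
Resistant: 2/7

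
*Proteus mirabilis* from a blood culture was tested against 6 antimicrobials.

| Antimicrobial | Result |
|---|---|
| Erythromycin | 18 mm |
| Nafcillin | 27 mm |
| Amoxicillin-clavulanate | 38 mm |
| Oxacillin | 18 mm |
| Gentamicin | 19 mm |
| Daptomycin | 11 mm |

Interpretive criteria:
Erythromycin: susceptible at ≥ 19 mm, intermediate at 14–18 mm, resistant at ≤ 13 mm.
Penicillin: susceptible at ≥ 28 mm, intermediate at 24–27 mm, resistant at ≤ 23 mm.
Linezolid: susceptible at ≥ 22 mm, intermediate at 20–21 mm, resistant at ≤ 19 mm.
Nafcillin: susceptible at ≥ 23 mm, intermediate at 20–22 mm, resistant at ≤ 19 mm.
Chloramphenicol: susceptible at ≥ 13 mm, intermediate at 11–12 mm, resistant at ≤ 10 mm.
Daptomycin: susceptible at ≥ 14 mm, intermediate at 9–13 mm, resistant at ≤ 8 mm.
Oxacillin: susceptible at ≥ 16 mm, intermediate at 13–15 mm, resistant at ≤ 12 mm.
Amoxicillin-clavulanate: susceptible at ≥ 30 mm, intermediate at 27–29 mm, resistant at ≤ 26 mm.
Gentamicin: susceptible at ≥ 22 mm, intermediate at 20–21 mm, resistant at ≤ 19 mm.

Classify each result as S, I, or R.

I, S, S, S, R, I

Erythromycin (18 mm) in 14–18 mm → I
Nafcillin 27 mm: ≥ 23 mm — Susceptible
Amoxicillin-clavulanate: 38 mm is ≥ 30 mm — susceptible
Oxacillin: 18 mm is ≥ 16 mm ⇒ susceptible
Gentamicin 19 mm: ≤ 19 mm ⇒ Resistant
Daptomycin 11 mm: in 9–13 mm ⇒ intermediate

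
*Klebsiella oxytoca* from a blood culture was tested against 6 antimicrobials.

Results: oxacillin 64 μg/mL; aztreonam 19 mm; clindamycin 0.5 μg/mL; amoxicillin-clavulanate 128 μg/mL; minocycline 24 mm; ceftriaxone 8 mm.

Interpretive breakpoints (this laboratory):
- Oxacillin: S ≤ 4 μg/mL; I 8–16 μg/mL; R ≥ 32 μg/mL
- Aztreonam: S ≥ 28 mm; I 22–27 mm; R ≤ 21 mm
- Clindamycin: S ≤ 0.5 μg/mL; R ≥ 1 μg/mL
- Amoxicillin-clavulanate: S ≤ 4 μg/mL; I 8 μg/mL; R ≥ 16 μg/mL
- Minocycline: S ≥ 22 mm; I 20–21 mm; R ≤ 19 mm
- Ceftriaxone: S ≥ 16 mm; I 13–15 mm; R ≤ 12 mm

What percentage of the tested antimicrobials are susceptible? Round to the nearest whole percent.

Oxacillin: 64 μg/mL is ≥ 32 μg/mL — resistant
Aztreonam: 19 mm is ≤ 21 mm ⇒ R
Clindamycin 0.5 μg/mL: ≤ 0.5 μg/mL — S
Amoxicillin-clavulanate (128 μg/mL) ≥ 16 μg/mL — R
Minocycline (24 mm) ≥ 22 mm ⇒ Susceptible
Ceftriaxone: 8 mm is ≤ 12 mm — R
Susceptible: 2/6

33%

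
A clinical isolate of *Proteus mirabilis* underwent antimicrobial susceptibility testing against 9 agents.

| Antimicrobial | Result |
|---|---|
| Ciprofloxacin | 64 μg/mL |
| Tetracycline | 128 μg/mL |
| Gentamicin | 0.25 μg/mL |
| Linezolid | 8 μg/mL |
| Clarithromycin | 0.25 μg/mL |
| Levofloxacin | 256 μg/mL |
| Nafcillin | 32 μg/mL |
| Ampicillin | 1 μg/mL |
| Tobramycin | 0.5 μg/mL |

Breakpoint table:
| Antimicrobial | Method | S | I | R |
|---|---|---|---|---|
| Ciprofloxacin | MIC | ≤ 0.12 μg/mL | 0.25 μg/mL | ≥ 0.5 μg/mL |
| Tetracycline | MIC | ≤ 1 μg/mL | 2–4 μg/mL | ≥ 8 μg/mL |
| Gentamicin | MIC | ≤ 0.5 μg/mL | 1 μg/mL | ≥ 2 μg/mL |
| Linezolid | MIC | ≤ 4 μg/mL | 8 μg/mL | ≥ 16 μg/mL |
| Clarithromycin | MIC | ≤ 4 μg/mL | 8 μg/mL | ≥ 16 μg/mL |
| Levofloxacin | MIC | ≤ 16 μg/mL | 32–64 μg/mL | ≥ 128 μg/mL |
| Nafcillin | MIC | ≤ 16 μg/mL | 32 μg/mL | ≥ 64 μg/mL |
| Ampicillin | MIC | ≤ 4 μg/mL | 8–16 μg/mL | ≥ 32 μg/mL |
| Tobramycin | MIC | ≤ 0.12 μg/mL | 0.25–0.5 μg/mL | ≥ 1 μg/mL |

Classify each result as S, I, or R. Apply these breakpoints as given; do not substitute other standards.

Ciprofloxacin: 64 μg/mL is ≥ 0.5 μg/mL — resistant
Tetracycline: 128 μg/mL is ≥ 8 μg/mL — resistant
Gentamicin: 0.25 μg/mL is ≤ 0.5 μg/mL → susceptible
Linezolid 8 μg/mL: = 8 μg/mL — Intermediate
Clarithromycin: 0.25 μg/mL is ≤ 4 μg/mL — susceptible
Levofloxacin: 256 μg/mL is ≥ 128 μg/mL ⇒ resistant
Nafcillin (32 μg/mL) = 32 μg/mL — I
Ampicillin 1 μg/mL: ≤ 4 μg/mL ⇒ Susceptible
Tobramycin (0.5 μg/mL) in 0.25–0.5 μg/mL ⇒ I

R, R, S, I, S, R, I, S, I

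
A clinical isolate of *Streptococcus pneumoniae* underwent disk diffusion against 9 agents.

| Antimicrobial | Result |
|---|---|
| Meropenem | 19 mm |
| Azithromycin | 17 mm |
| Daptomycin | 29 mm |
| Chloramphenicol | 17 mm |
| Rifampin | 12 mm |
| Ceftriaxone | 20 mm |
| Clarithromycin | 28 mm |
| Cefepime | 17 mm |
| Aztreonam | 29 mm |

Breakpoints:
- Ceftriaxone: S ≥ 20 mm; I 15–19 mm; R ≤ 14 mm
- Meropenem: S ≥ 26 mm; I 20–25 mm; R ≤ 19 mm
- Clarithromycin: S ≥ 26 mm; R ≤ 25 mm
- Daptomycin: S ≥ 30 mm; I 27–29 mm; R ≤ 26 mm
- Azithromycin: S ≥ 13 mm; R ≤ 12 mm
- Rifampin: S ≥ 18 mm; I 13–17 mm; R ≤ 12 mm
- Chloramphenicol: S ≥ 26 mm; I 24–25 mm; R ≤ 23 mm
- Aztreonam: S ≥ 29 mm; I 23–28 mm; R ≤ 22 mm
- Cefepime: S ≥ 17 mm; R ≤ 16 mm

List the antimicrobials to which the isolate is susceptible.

azithromycin, ceftriaxone, clarithromycin, cefepime, aztreonam

Meropenem (19 mm) ≤ 19 mm ⇒ R
Azithromycin 17 mm: ≥ 13 mm — S
Daptomycin (29 mm) in 27–29 mm — intermediate
Chloramphenicol 17 mm: ≤ 23 mm ⇒ Resistant
Rifampin 12 mm: ≤ 12 mm → R
Ceftriaxone 20 mm: ≥ 20 mm ⇒ Susceptible
Clarithromycin: 28 mm is ≥ 26 mm ⇒ susceptible
Cefepime 17 mm: ≥ 17 mm — S
Aztreonam 29 mm: ≥ 29 mm ⇒ Susceptible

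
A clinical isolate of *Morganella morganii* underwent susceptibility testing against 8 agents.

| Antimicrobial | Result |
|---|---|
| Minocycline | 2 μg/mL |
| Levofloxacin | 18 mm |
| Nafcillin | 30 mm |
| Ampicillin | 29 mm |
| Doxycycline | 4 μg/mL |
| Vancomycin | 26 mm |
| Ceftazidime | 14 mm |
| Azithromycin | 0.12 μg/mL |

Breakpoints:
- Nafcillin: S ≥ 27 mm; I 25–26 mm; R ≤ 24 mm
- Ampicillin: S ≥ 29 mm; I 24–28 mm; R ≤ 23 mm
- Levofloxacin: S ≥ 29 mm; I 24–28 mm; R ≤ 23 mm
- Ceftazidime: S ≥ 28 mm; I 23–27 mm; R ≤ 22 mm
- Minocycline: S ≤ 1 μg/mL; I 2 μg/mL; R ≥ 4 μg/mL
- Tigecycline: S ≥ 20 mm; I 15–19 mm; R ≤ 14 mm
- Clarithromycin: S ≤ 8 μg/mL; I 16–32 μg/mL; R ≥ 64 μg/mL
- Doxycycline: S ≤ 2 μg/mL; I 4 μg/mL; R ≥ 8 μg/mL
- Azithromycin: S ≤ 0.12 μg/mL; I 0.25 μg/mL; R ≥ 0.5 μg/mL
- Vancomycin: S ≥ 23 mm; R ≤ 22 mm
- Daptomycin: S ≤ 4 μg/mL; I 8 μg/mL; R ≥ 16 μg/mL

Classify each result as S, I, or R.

I, R, S, S, I, S, R, S

Minocycline: 2 μg/mL is = 2 μg/mL — Intermediate
Levofloxacin 18 mm: ≤ 23 mm — Resistant
Nafcillin (30 mm) ≥ 27 mm — susceptible
Ampicillin 29 mm: ≥ 29 mm → S
Doxycycline (4 μg/mL) = 4 μg/mL — intermediate
Vancomycin: 26 mm is ≥ 23 mm → susceptible
Ceftazidime 14 mm: ≤ 22 mm ⇒ resistant
Azithromycin 0.12 μg/mL: ≤ 0.12 μg/mL — susceptible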